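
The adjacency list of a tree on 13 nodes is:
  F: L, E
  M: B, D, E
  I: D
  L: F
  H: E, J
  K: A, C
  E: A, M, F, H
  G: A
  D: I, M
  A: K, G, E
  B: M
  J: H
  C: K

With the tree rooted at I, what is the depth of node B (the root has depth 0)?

3

Path from I to B: I – D – M – B, which has 3 edges.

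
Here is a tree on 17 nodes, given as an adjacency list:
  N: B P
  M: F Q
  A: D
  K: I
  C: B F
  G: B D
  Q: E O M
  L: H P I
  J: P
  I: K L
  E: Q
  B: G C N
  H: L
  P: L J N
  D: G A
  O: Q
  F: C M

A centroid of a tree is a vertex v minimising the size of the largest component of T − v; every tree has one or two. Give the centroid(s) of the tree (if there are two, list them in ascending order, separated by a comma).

Delete B: the remaining components have sizes 7, 6, 3. Max 7 ≤ 8, so B is a centroid.
Every other node leaves some component of size > 8, so the centroid is unique.

B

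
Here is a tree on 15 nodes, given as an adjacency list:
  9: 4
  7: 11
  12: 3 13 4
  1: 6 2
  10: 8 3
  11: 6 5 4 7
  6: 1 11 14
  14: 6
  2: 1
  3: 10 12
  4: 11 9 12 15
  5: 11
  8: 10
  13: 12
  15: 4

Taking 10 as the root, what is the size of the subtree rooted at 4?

10

Descendants of 4 (including itself): 4, 11, 15, 9, 5, 6, 7, 1, 14, 2. That's 10.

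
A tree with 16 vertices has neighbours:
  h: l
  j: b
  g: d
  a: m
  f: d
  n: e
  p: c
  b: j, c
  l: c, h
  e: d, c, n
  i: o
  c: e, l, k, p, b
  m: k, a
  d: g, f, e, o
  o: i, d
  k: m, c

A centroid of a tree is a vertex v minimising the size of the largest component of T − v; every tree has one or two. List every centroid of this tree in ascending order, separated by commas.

c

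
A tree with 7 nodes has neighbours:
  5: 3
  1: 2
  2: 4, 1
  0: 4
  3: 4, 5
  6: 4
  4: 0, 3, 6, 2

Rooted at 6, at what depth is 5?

Path from 6 to 5: 6 → 4 → 3 → 5, which has 3 edges.

3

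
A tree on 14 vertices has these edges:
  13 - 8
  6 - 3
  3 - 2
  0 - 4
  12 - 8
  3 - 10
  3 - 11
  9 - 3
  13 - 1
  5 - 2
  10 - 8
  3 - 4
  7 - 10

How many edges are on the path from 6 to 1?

5

Walking from 6: 6 – 3 – 10 – 8 – 13 – 1. Length 5.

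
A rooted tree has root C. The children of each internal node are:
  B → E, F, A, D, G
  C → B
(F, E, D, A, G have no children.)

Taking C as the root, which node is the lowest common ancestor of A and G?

Path A→root: A B C; path G→root: G B C.
First common node: B.

B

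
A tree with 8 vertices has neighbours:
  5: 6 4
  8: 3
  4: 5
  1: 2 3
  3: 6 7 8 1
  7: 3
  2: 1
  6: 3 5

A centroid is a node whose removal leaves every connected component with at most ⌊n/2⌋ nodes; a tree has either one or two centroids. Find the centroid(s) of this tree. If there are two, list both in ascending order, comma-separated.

3

Removing 3 splits the tree into components of sizes 3, 2, 1, 1; the largest is 3 ≤ ⌊8/2⌋ = 4.
No neighbour of 3 does as well, so 3 is the unique centroid.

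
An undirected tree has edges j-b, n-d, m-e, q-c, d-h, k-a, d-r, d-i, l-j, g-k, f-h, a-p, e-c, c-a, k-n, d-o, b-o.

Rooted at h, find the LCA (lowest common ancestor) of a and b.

Ancestors of a (toward the root): a, k, n, d, h.
Ancestors of b: b, o, d, h.
The deepest node appearing in both lists is d.

d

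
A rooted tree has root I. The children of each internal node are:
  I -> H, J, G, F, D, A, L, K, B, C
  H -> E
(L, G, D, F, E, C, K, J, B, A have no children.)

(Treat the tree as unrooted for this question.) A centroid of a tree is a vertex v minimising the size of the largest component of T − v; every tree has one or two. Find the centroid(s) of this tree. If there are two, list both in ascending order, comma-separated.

I

If I is removed the pieces have sizes 2, 1, 1, 1, 1, 1, 1, 1, 1, 1, all ≤ ⌊12/2⌋ = 6.
Every other node leaves some component of size > 6, so the centroid is unique.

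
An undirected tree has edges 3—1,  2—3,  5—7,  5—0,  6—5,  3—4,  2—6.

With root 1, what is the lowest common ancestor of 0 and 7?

5

0's ancestor chain is 0, 5, 6, 2, 3, 1 and 7's is 7, 5, 6, 2, 3, 1; they first meet at 5.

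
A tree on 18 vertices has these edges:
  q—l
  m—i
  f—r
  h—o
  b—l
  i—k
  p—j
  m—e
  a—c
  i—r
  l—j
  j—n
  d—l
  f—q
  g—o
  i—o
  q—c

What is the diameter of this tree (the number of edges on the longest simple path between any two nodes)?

A longest path is n-j-l-q-f-r-i-o-h, with 8 edges.

8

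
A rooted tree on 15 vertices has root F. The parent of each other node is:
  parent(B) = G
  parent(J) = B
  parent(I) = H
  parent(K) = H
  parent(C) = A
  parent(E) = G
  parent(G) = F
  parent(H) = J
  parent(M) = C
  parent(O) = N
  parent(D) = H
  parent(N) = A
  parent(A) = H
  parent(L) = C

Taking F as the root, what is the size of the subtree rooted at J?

11

Descendants of J (including itself): J, H, A, I, D, K, C, N, L, M, O. That's 11.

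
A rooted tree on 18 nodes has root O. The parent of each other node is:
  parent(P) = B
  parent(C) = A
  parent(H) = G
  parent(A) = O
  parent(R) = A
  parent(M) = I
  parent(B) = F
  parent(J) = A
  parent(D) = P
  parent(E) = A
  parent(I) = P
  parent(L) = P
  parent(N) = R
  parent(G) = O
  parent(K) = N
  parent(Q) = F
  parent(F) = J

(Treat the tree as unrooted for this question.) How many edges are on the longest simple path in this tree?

9

BFS from K reaches M last, at distance 9; BFS from M confirms no node is farther.
Path: K - N - R - A - J - F - B - P - I - M.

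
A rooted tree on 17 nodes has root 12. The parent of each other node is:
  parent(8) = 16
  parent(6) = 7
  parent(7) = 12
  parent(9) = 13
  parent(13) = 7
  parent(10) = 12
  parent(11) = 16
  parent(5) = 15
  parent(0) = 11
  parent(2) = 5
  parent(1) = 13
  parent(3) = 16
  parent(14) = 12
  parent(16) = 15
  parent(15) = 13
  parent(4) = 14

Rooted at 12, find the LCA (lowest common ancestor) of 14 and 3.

12

Path 14→root: 14 12; path 3→root: 3 16 15 13 7 12.
First common node: 12.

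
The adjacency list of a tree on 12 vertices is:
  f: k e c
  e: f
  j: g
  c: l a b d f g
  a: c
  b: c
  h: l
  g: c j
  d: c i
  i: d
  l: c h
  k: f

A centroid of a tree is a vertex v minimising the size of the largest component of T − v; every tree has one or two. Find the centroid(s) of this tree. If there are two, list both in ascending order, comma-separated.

c

Removing c splits the tree into components of sizes 3, 2, 2, 2, 1, 1; the largest is 3 ≤ ⌊12/2⌋ = 6.
Every other node leaves some component of size > 6, so the centroid is unique.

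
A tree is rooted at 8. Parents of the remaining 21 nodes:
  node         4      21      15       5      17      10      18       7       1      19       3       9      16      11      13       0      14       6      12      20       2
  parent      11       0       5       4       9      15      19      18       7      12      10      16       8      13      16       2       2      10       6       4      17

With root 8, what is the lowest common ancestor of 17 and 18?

16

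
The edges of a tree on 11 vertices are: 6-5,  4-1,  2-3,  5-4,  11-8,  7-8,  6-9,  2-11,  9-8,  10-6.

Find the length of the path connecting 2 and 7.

3

Walking from 2: 2–11–8–7. Length 3.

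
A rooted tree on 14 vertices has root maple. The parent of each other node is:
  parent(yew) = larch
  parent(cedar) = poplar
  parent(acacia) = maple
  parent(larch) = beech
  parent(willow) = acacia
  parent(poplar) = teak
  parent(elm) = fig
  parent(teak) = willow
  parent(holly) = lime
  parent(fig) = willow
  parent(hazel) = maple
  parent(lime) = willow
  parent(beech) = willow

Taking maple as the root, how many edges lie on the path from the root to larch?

4

Path from maple to larch: maple – acacia – willow – beech – larch, which has 4 edges.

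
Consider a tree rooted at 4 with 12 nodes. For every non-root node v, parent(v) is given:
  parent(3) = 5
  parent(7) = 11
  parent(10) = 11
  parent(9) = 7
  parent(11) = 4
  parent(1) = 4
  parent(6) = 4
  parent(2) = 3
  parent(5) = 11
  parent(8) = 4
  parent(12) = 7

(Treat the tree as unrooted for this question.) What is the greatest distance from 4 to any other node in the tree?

4

The node farthest from 4 is 2, via 4-11-5-3-2 — 4 edges.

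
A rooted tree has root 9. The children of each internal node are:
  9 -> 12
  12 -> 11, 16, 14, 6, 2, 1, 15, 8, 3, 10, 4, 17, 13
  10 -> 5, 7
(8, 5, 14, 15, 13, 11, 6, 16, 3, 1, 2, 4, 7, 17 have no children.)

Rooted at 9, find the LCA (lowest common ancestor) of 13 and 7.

13's ancestor chain is 13, 12, 9 and 7's is 7, 10, 12, 9; they first meet at 12.

12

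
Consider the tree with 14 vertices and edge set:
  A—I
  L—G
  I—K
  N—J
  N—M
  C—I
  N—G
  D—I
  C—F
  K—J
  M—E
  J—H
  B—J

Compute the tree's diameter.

A longest path is F-C-I-K-J-N-G-L, with 7 edges.

7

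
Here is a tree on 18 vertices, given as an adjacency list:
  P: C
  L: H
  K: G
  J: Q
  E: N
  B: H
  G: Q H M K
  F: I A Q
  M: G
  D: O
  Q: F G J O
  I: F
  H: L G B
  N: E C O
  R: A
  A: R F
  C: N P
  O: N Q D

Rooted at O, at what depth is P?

3

Climbing from P to the root: P – C – N – O. That's 3 steps.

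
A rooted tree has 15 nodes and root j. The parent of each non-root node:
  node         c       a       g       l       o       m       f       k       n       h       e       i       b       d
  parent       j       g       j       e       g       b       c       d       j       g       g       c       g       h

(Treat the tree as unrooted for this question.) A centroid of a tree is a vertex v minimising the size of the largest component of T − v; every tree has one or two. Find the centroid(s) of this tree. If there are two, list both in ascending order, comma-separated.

g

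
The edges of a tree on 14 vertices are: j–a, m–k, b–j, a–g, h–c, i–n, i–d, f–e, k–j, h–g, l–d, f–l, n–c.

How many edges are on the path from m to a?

m–k–j–a: 3 edges.

3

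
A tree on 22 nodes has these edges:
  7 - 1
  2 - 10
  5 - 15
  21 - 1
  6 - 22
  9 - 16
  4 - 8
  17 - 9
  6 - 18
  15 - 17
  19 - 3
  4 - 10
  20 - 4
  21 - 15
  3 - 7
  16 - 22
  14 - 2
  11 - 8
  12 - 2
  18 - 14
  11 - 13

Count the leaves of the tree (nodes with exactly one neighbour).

The leaves are 5, 12, 13, 19, 20.
That is 5 leaves.

5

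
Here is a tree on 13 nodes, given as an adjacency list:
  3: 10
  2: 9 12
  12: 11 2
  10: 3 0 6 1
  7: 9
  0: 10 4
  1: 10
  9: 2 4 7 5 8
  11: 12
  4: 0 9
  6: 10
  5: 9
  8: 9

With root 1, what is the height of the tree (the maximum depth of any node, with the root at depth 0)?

The longest root-to-leaf path is 1-10-0-4-9-2-12-11 (7 edges).

7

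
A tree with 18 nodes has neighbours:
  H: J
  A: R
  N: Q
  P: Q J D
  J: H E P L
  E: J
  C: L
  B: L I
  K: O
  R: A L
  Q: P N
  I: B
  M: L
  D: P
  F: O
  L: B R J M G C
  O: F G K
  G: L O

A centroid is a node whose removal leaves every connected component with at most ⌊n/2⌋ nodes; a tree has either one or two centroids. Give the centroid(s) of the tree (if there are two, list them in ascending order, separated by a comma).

Delete L: the remaining components have sizes 7, 4, 2, 2, 1, 1. Max 7 ≤ 9, so L is a centroid.
Every other node leaves some component of size > 9, so the centroid is unique.

L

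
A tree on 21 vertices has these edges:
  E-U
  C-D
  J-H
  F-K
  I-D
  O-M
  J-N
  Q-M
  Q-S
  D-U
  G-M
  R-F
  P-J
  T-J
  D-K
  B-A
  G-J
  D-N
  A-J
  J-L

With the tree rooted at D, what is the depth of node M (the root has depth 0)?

4

D–N–J–G–M — 4 edges.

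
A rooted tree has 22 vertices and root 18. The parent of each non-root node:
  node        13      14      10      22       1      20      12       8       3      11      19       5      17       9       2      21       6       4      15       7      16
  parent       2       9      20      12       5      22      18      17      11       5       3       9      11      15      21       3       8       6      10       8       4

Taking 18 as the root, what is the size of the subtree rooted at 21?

3

The subtree rooted at 21 contains: 21, 2, 13 — 3 nodes.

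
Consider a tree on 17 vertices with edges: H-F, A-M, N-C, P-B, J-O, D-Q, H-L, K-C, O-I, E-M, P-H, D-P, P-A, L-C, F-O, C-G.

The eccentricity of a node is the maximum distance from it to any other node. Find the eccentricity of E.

The node farthest from E is K (G, N, J, I also at distance 7), via E – M – A – P – H – L – C – K — 7 edges.

7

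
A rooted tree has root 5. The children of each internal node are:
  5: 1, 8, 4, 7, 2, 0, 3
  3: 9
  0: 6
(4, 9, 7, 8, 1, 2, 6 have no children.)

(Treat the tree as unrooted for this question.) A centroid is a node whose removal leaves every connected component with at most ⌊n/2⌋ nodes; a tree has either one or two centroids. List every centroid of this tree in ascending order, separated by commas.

If 5 is removed the pieces have sizes 2, 2, 1, 1, 1, 1, 1, all ≤ ⌊10/2⌋ = 5.
No neighbour of 5 does as well, so 5 is the unique centroid.

5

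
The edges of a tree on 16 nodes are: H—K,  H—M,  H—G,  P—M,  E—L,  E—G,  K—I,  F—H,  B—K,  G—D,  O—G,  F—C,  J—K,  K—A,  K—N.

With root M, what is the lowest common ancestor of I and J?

K

I's ancestor chain is I, K, H, M and J's is J, K, H, M; they first meet at K.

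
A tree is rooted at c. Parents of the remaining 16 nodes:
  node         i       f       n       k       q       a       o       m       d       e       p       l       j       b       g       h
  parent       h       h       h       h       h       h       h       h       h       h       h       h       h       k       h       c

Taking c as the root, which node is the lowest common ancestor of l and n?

Path l→root: l h c; path n→root: n h c.
First common node: h.

h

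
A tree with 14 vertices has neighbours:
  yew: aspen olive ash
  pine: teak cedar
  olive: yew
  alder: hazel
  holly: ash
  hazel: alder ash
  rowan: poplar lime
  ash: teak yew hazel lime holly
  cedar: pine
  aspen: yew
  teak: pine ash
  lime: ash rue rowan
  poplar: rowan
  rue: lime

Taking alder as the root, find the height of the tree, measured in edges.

5

The longest root-to-leaf path is alder–hazel–ash–teak–pine–cedar (5 edges).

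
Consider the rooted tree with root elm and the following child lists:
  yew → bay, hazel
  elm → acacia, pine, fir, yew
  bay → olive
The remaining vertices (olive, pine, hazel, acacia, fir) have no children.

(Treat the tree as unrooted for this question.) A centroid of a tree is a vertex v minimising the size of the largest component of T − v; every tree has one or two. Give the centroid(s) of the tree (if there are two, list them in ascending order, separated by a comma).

elm, yew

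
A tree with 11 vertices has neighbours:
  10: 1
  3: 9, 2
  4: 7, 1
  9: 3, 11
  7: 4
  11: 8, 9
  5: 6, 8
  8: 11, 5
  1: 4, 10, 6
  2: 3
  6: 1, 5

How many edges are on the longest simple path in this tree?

9

A longest path is 7–4–1–6–5–8–11–9–3–2, with 9 edges.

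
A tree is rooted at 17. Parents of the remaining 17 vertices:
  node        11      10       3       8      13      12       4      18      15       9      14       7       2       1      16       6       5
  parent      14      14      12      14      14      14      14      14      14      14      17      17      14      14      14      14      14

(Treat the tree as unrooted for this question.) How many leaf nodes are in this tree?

15

Exactly 15 nodes have a single neighbour: 1, 2, 3, 4, 5, 6, 7, 8, 9, 10, 11, 13, 15, 16, 18.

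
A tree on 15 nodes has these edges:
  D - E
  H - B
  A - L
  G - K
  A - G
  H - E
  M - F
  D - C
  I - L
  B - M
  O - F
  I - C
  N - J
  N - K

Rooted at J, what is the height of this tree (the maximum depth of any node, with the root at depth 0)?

14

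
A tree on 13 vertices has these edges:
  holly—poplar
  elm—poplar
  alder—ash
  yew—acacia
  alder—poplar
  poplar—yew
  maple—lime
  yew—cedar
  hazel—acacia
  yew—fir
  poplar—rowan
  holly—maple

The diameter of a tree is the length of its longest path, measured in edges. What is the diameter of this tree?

6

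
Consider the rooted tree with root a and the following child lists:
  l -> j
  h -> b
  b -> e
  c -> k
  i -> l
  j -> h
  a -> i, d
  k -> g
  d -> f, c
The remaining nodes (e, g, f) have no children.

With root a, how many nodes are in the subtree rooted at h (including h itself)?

Descendants of h (including itself): h, b, e. That's 3.

3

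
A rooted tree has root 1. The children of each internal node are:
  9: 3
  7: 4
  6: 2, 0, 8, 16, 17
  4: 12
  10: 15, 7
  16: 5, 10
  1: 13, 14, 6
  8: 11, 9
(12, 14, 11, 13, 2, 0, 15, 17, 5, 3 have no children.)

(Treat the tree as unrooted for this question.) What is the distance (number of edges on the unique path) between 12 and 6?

12 - 4 - 7 - 10 - 16 - 6: 5 edges.

5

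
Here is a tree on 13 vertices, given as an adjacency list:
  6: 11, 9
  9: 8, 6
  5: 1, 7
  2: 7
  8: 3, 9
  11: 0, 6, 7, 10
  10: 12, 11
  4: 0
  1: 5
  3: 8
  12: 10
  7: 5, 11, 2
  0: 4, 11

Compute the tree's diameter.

7

A longest path is 1 - 5 - 7 - 11 - 6 - 9 - 8 - 3, with 7 edges.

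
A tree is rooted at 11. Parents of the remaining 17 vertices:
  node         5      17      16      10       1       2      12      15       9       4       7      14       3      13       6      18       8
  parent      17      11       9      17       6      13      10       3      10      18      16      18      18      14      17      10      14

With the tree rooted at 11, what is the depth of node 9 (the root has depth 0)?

3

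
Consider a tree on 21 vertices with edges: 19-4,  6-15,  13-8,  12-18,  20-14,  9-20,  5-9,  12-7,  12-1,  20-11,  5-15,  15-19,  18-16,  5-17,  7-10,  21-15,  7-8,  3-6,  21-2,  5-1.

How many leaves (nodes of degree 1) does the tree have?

9

The leaves are 2, 3, 4, 10, 11, 13, 14, 16, 17.
That is 9 leaves.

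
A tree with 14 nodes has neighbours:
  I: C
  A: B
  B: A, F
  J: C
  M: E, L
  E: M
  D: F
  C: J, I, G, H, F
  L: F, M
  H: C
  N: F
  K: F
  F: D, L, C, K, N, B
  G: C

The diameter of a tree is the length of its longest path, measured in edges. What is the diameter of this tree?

5

BFS from E reaches I last, at distance 5; BFS from I confirms no node is farther.
Path: E – M – L – F – C – I.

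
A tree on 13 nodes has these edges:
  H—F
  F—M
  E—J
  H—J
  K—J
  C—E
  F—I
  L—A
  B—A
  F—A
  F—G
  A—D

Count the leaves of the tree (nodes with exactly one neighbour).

Exactly 8 nodes have a single neighbour: B, C, D, G, I, K, L, M.

8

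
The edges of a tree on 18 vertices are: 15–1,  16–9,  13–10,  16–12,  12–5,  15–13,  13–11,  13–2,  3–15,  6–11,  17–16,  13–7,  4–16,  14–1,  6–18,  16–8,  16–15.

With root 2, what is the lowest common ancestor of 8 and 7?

Path 8→root: 8 16 15 13 2; path 7→root: 7 13 2.
First common node: 13.

13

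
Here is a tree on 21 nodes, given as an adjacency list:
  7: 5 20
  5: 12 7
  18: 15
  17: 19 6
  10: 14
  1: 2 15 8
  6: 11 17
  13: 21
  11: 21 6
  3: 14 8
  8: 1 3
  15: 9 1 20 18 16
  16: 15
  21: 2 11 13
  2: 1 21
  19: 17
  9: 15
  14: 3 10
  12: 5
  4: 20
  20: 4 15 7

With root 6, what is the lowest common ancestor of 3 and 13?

21

Ancestors of 3 (toward the root): 3, 8, 1, 2, 21, 11, 6.
Ancestors of 13: 13, 21, 11, 6.
The deepest node appearing in both lists is 21.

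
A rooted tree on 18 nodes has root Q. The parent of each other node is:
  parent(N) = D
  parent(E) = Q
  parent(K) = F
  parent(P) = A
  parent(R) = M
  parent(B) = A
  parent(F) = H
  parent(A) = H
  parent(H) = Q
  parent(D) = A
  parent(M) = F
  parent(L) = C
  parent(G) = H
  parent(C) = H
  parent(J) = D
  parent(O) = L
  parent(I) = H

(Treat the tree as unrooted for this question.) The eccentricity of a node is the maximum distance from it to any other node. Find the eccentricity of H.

3

The node farthest from H is N (O, R, J also at distance 3), via H–A–D–N — 3 edges.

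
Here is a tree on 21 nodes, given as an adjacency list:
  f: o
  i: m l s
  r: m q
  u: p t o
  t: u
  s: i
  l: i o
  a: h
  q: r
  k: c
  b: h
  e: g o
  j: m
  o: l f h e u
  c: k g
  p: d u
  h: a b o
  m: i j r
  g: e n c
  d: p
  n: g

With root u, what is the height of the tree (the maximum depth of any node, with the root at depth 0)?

6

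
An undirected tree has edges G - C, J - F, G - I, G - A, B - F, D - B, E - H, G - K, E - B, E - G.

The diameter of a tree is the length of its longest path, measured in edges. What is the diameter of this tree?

5

BFS from A reaches J last, at distance 5; BFS from J confirms no node is farther.
Path: A-G-E-B-F-J.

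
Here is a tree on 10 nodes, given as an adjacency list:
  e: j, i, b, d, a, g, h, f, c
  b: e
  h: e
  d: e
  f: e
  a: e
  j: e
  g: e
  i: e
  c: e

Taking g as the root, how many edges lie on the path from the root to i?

Climbing from i to the root: i → e → g. That's 2 steps.

2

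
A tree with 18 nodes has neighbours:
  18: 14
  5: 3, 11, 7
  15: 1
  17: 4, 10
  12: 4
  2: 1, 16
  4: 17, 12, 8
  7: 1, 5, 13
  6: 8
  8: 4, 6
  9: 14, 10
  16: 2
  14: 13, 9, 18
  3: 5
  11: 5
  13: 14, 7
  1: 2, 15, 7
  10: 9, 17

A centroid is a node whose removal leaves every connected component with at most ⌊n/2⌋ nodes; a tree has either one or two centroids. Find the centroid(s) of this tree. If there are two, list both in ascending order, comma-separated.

13, 14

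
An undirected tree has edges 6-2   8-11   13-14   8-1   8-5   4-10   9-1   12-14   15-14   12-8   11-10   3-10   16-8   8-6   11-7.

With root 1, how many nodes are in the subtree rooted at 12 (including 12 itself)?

4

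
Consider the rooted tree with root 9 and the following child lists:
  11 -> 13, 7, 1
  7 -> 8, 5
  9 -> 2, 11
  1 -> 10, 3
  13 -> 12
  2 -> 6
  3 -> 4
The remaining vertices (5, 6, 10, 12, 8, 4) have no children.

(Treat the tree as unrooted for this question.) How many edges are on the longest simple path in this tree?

BFS from 6 reaches 4 last, at distance 6; BFS from 4 confirms no node is farther.
Path: 6 – 2 – 9 – 11 – 1 – 3 – 4.

6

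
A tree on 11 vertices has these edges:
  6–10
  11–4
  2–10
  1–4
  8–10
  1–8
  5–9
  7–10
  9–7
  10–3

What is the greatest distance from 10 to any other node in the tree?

4

A farthest node from 10 is 11.
The path 10-8-1-4-11 has 4 edges.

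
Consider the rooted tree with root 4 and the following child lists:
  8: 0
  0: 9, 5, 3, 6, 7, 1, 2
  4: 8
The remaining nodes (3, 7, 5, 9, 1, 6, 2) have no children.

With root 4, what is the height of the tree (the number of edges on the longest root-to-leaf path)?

The longest root-to-leaf path is 4-8-0-2 (3 edges).

3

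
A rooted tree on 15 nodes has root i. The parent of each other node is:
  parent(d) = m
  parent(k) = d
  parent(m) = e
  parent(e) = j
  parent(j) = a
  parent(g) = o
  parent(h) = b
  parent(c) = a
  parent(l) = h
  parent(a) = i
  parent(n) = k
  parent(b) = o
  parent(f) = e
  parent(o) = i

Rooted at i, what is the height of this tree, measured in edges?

The longest root-to-leaf path is i–a–j–e–m–d–k–n (7 edges).

7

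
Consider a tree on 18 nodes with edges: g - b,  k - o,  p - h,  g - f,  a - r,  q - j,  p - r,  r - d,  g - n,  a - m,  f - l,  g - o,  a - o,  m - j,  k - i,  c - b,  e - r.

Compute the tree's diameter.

BFS from h reaches c last, at distance 7; BFS from c confirms no node is farther.
Path: h - p - r - a - o - g - b - c.

7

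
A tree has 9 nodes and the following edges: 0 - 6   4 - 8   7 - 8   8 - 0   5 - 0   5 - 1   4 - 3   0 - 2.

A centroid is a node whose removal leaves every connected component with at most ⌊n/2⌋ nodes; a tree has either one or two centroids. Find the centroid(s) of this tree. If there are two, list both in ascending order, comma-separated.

0

If 0 is removed the pieces have sizes 4, 2, 1, 1, all ≤ ⌊9/2⌋ = 4.
Every other node leaves some component of size > 4, so the centroid is unique.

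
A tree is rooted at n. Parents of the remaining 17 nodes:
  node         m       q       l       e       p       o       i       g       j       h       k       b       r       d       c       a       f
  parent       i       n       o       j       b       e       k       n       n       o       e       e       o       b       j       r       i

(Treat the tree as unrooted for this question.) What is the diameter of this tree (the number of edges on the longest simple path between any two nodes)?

6

A longest path is a - r - o - e - j - n - q, with 6 edges.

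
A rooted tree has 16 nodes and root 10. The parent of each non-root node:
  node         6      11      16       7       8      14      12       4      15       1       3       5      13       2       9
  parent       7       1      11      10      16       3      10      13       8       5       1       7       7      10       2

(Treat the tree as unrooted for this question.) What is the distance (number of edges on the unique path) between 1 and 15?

1–11–16–8–15: 4 edges.

4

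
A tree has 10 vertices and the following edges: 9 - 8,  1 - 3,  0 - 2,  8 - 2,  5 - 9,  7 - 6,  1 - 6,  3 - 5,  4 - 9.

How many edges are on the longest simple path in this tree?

BFS from 0 reaches 7 last, at distance 8; BFS from 7 confirms no node is farther.
Path: 0-2-8-9-5-3-1-6-7.

8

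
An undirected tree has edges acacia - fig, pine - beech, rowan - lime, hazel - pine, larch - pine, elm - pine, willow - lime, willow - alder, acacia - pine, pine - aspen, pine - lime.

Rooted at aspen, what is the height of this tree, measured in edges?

alder sits deepest: aspen – pine – lime – willow – alder — 4 edges from the root.

4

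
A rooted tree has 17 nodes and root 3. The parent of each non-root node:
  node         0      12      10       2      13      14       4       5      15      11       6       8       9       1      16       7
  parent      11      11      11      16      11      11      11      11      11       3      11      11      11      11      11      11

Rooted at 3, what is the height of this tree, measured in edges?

3

2 sits deepest: 3-11-16-2 — 3 edges from the root.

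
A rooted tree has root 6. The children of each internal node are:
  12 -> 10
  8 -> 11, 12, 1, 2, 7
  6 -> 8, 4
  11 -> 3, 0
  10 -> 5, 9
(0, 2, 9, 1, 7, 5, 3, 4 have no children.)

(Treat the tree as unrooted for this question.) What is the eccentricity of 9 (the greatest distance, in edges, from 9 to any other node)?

5

Distances from 9 peak at 5, attained at 4 (0, 3 also at distance 5).
9-10-12-8-6-4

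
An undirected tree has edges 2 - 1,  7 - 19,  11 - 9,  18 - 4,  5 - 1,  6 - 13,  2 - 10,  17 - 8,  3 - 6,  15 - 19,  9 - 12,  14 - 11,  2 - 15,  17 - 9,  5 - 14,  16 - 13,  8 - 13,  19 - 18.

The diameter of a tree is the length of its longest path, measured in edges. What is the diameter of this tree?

BFS from 3 reaches 4 last, at distance 14; BFS from 4 confirms no node is farther.
Path: 3–6–13–8–17–9–11–14–5–1–2–15–19–18–4.

14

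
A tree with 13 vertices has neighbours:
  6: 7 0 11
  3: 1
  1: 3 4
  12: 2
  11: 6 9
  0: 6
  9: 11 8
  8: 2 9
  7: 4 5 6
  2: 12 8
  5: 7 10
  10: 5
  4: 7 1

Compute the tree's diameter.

9

Starting from 3, a farthest node is 12 at distance 9.
One longest path: 3 – 1 – 4 – 7 – 6 – 11 – 9 – 8 – 2 – 12.
So the diameter is 9.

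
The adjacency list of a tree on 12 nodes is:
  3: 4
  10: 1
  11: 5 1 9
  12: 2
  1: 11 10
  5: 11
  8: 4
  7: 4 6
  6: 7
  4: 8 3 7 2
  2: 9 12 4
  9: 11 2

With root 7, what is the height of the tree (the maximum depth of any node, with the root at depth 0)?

6

A deepest node is 10, reached by 7 → 4 → 2 → 9 → 11 → 1 → 10.
That path has 6 edges, so the height is 6.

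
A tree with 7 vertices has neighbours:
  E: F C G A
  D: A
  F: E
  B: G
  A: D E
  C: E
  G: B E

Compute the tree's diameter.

4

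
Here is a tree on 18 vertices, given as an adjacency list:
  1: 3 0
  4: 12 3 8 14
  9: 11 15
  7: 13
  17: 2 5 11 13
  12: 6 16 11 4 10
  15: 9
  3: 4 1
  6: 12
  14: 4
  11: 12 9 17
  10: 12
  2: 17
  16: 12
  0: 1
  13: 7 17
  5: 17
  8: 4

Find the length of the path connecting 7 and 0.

8

Walking from 7: 7 – 13 – 17 – 11 – 12 – 4 – 3 – 1 – 0. Length 8.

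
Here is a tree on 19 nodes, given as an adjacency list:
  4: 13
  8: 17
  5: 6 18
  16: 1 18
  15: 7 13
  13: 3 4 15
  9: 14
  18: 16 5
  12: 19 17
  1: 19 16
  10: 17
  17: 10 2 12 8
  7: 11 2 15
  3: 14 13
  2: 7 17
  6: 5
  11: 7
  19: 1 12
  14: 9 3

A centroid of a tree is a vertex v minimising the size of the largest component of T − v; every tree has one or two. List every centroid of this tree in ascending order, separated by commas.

Removing 17 splits the tree into components of sizes 9, 7, 1, 1; the largest is 9 ≤ ⌊19/2⌋ = 9.
Every other node leaves some component of size > 9, so the centroid is unique.

17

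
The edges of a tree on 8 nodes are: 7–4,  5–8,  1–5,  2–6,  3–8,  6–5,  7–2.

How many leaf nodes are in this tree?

The leaves are 1, 3, 4.
That is 3 leaves.

3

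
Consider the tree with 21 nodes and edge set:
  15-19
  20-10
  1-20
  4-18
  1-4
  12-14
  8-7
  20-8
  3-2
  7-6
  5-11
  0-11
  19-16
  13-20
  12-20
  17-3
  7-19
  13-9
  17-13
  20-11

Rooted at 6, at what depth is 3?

Path from 6 to 3: 6 – 7 – 8 – 20 – 13 – 17 – 3, which has 6 edges.

6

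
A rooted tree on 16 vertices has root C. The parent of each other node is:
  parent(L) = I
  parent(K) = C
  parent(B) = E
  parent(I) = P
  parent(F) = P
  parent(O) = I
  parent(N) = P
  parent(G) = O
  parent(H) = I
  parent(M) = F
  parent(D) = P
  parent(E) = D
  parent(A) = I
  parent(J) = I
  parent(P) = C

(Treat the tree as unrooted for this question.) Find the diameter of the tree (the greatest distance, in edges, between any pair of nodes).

BFS from G reaches B last, at distance 6; BFS from B confirms no node is farther.
Path: G - O - I - P - D - E - B.

6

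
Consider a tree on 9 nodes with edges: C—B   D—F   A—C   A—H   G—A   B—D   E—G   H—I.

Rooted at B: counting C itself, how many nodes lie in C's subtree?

6

The subtree rooted at C contains: C, A, H, G, I, E — 6 nodes.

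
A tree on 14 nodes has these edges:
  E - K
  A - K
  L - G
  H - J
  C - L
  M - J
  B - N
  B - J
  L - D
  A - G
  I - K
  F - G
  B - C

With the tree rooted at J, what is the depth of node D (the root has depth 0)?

4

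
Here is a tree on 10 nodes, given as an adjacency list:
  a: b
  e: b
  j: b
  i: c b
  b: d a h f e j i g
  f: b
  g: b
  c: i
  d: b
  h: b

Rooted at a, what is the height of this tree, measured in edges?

3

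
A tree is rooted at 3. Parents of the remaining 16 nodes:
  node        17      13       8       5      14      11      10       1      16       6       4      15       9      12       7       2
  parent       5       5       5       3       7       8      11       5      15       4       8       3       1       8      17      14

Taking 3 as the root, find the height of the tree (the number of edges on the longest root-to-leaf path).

A deepest node is 2, reached by 3-5-17-7-14-2.
That path has 5 edges, so the height is 5.

5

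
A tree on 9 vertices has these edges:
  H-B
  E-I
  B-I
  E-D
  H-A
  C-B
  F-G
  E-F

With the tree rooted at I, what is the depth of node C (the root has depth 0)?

Climbing from C to the root: C → B → I. That's 2 steps.

2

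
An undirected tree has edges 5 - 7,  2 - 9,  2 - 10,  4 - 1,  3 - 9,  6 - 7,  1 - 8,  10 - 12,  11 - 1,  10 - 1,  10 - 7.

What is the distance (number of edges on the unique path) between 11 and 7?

11 - 1 - 10 - 7: 3 edges.

3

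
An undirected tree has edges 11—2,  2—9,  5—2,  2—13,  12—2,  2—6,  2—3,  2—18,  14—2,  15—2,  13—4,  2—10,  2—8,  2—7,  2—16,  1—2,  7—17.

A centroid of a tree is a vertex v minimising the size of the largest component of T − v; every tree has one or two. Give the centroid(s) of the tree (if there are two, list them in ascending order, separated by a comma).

2

If 2 is removed the pieces have sizes 2, 2, 1, 1, 1, 1, 1, 1, 1, 1, 1, 1, 1, 1, 1, all ≤ ⌊18/2⌋ = 9.
Every other node leaves some component of size > 9, so the centroid is unique.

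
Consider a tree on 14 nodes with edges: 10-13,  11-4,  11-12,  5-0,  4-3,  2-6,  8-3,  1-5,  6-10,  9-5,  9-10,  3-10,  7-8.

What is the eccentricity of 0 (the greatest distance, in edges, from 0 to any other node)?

7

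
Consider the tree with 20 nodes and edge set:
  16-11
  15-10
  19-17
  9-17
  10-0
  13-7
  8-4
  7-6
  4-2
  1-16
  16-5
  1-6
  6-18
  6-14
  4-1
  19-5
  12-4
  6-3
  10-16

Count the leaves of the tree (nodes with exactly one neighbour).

The leaves are 0, 2, 3, 8, 9, 11, 12, 13, 14, 15, 18.
That is 11 leaves.

11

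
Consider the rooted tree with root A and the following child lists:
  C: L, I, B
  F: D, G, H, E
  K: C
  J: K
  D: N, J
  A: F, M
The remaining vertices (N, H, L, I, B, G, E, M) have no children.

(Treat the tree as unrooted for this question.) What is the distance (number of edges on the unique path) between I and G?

6

The path is I–C–K–J–D–F–G, which has 6 edges.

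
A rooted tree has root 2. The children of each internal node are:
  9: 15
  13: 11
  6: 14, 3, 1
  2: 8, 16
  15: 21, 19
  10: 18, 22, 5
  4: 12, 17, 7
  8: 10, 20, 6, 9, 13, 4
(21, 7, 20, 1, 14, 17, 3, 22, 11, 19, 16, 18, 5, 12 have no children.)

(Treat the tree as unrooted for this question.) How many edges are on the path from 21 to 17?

Walking from 21: 21 – 15 – 9 – 8 – 4 – 17. Length 5.

5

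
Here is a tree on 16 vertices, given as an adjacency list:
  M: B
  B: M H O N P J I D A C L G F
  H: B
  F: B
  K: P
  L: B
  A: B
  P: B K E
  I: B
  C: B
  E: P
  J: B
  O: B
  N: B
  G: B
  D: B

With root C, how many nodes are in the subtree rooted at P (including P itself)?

3

P's subtree: {P, E, K}, size 3.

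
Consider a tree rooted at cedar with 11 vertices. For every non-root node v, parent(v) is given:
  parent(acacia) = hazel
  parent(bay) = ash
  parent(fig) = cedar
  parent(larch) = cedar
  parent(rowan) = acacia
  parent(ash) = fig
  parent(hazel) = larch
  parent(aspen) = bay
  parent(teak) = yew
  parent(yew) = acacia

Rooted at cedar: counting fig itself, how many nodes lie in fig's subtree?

Descendants of fig (including itself): fig, ash, bay, aspen. That's 4.

4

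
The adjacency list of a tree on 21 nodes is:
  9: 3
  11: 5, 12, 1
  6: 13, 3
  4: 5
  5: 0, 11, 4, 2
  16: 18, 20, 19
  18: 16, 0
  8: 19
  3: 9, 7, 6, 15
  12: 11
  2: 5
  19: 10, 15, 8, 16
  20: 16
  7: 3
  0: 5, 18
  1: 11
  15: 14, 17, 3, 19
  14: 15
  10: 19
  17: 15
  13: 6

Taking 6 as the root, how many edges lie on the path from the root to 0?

6–3–15–19–16–18–0 — 6 edges.

6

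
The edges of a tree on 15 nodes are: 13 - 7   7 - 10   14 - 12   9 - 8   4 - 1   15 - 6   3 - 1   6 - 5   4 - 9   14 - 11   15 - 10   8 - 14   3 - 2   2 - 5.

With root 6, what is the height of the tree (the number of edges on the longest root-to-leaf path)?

9

A deepest node is 11, reached by 6–5–2–3–1–4–9–8–14–11.
That path has 9 edges, so the height is 9.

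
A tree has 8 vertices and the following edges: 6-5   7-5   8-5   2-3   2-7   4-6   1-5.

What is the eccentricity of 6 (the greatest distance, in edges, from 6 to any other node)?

4

The node farthest from 6 is 3, via 6–5–7–2–3 — 4 edges.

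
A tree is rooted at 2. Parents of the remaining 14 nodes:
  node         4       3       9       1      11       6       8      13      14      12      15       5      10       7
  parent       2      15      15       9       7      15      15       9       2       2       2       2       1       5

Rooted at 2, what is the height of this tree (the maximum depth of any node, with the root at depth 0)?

10 sits deepest: 2 → 15 → 9 → 1 → 10 — 4 edges from the root.

4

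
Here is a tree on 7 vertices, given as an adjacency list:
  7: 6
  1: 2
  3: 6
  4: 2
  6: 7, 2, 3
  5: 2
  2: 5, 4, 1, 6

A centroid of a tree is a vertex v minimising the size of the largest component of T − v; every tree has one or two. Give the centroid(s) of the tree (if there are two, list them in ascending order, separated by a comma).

Delete 2: the remaining components have sizes 3, 1, 1, 1. Max 3 ≤ 3, so 2 is a centroid.
No neighbour of 2 does as well, so 2 is the unique centroid.

2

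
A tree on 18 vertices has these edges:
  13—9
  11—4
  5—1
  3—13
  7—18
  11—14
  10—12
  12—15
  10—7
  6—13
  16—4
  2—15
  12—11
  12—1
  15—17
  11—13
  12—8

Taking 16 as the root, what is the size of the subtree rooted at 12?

10

Descendants of 12 (including itself): 12, 10, 1, 8, 15, 7, 5, 17, 2, 18. That's 10.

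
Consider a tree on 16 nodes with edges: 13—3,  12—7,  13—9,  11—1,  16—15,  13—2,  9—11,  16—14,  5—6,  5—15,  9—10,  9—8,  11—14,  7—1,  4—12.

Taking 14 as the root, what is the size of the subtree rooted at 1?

1's subtree: {1, 7, 12, 4}, size 4.

4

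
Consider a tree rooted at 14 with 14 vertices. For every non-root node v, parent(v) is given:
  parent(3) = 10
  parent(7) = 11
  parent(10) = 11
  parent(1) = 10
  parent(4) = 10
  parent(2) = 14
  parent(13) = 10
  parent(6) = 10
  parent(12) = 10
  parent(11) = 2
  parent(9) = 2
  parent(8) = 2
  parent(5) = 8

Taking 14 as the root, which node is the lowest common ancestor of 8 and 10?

2

Path 8→root: 8 2 14; path 10→root: 10 11 2 14.
First common node: 2.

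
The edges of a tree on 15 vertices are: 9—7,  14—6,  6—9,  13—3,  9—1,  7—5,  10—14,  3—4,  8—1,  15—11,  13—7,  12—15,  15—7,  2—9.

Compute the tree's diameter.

7

A longest path is 4-3-13-7-9-6-14-10, with 7 edges.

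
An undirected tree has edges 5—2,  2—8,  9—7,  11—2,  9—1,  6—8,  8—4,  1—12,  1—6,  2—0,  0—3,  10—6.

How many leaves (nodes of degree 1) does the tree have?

7

Degree-1 nodes: 3, 4, 5, 7, 10, 11, 12 — 7 of them.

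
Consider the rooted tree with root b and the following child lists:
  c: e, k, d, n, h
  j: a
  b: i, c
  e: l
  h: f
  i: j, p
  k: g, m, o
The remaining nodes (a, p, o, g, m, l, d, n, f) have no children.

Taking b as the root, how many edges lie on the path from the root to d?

Path from b to d: b → c → d, which has 2 edges.

2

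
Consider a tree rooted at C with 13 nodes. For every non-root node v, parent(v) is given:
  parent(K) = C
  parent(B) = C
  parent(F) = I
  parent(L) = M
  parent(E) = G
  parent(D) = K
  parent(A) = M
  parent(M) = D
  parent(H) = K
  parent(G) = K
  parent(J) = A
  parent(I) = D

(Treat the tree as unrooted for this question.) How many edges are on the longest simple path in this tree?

A longest path is E-G-K-D-M-A-J, with 6 edges.

6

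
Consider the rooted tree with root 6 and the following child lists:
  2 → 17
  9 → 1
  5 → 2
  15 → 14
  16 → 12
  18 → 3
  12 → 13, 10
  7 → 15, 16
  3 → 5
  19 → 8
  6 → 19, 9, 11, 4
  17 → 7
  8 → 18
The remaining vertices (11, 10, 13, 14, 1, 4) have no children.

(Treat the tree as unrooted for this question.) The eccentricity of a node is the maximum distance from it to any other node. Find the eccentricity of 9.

12

A farthest node from 9 is 10 (13 also at distance 12).
The path 9–6–19–8–18–3–5–2–17–7–16–12–10 has 12 edges.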